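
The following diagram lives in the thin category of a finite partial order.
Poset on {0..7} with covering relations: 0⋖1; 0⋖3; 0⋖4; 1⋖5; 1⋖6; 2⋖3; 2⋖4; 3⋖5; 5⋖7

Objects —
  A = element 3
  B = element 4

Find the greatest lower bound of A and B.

{x : x<=A ∧ x<=B} = {0,2}  (A=3, B=4)
  maximal lower bounds 0 and 2 are incomparable: neither 0<=2 nor 2<=0
→ no greatest lower bound exists

Answer: NO MEET EXISTS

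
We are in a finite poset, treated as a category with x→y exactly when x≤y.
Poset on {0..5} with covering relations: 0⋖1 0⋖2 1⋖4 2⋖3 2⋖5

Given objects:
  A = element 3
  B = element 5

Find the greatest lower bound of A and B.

Answer: A∧B = 2

Trace:
{x : x⊑A ∧ x⊑B} = {0,2}  (A=3, B=5)
  0 ⊑ 2
  2 ⊑ 2
glb = 2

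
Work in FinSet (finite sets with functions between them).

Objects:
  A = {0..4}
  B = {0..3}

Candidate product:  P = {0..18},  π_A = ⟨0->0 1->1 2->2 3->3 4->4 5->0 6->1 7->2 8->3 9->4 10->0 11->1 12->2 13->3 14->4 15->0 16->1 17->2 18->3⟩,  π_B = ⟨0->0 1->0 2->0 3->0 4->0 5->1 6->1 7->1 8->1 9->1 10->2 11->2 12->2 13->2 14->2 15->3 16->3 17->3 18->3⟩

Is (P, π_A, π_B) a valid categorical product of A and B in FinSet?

|A|·|B| = 5·4 = 20;  |P| = 19
  → cardinalities differ; no bijection possible.

Answer: NOT A VALID PRODUCT — |P|=19 ≠ |A|·|B|=20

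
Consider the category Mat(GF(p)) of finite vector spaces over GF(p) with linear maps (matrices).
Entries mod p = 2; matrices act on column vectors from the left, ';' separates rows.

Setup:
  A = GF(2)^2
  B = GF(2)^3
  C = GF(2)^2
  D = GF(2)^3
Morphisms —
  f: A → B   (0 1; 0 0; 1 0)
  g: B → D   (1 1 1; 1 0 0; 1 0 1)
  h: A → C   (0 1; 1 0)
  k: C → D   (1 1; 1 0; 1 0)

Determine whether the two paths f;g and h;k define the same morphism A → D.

Along f;g (path 1):
  e0=[1,0] f→[0,0,1] g→[1,0,1]
  e1=[0,1] f→[1,0,0] g→[1,1,1]
  result₁ = (1 1; 0 1; 1 1)
Along h;k (path 2):
  e0=[1,0] h→[0,1] k→[1,0,0]
  e1=[0,1] h→[1,0] k→[1,1,1]
  result₂ = (1 1; 0 1; 0 1)
Equal? distinct morphisms ✗

Answer: DOES NOT COMMUTE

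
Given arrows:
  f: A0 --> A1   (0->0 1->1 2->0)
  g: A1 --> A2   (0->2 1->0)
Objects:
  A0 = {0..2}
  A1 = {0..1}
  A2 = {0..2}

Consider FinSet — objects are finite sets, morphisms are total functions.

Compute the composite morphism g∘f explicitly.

Answer: (0->2 1->0 2->2)

Work:
  0 f-->0 g-->2
  1 f-->1 g-->0
  2 f-->0 g-->2
result: (0->2 1->0 2->2)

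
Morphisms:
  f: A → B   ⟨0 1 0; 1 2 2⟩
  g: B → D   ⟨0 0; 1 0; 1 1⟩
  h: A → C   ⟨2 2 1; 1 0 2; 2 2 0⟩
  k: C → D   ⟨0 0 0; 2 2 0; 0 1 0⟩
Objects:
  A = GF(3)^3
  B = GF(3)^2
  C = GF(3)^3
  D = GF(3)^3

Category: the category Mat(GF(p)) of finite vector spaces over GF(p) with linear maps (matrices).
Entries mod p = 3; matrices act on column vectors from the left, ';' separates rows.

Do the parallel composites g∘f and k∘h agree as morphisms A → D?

Path 1 = f;g:
  e0=(1,0,0) f→(0,1) g→(0,0,1)
  e1=(0,1,0) f→(1,2) g→(0,1,0)
  e2=(0,0,1) f→(0,2) g→(0,0,2)
  composite₁ = ⟨0 0 0; 0 1 0; 1 0 2⟩
Path 2 = h;k:
  e0=(1,0,0) h→(2,1,2) k→(0,0,1)
  e1=(0,1,0) h→(2,0,2) k→(0,1,0)
  e2=(0,0,1) h→(1,2,0) k→(0,0,2)
  composite₂ = ⟨0 0 0; 0 1 0; 1 0 2⟩
Equal? YES — commutes

Answer: COMMUTES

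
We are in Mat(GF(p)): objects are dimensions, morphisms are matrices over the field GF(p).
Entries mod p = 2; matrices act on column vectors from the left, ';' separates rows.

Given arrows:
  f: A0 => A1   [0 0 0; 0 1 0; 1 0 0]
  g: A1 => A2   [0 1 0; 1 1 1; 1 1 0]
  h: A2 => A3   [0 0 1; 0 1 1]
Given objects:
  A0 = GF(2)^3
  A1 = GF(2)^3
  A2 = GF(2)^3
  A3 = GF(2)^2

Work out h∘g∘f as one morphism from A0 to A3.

  e0=⟨1,0,0⟩ f=>⟨0,0,1⟩ g=>⟨0,1,0⟩ h=>⟨0,1⟩
  e1=⟨0,1,0⟩ f=>⟨0,1,0⟩ g=>⟨1,1,1⟩ h=>⟨1,0⟩
  e2=⟨0,0,1⟩ f=>⟨0,0,0⟩ g=>⟨0,0,0⟩ h=>⟨0,0⟩
result: [0 1 0; 1 0 0]

Answer: [0 1 0; 1 0 0]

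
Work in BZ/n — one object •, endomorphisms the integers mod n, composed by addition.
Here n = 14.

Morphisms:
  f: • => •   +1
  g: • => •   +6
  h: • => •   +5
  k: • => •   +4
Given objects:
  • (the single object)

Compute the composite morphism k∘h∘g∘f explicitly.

Answer: +2

Trace:
  0 +1≡1 +6≡7 +5≡12 +4≡2  (mod 14)
result: +2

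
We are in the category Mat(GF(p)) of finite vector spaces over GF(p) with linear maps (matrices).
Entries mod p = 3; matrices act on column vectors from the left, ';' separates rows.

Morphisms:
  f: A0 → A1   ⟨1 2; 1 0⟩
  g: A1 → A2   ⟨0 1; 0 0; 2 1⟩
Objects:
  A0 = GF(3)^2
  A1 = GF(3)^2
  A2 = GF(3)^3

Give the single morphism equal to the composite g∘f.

  e0=[1,0] f→[1,1] g→[1,0,0]
  e1=[0,1] f→[2,0] g→[0,0,1]
⟦path⟧: ⟨1 0; 0 0; 0 1⟩

Answer: ⟨1 0; 0 0; 0 1⟩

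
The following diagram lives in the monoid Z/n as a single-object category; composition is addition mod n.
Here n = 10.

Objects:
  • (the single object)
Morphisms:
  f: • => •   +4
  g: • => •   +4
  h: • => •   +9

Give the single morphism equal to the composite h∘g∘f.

  0 +4≡4 +4≡8 +9≡7  (mod 10)
result: +7

Answer: +7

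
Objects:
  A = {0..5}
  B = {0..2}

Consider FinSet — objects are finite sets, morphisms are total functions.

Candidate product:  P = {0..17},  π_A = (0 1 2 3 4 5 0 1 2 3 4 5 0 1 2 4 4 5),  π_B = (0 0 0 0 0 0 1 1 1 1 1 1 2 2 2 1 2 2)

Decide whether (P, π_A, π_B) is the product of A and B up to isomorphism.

Answer: NOT A VALID PRODUCT — duplicate pair at indices 10,15

Trace:
|A|·|B| = 6·3 = 18;  |P| = 18
Check the pairing map k ↦ (π_A(k), π_B(k)):
  0 -> (0,0)
  1 -> (1,0)
  2 -> (2,0)
  3 -> (3,0)
  4 -> (4,0)
  5 -> (5,0)
  6 -> (0,1)
  7 -> (1,1)
  8 -> (2,1)
  9 -> (3,1)
  10 -> (4,1)
  11 -> (5,1)
  12 -> (0,2)
  13 -> (1,2)
  14 -> (2,2)
  15 -> (4,1)  ✗ repeats pair of k=10
  16 -> (4,2)
  17 -> (5,2)
distinct pairs in image: 17 / 18 needed
  → (4,1) hit at k=10 and k=15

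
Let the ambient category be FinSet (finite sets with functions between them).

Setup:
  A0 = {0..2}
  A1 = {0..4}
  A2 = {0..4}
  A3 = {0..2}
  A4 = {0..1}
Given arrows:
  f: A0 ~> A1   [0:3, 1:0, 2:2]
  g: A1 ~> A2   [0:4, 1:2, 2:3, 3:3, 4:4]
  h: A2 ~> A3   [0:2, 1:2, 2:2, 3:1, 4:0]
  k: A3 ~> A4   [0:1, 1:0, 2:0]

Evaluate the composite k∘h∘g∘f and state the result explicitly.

Answer: [0:0, 1:1, 2:0]

Work:
  0 f~>3 g~>3 h~>1 k~>0
  1 f~>0 g~>4 h~>0 k~>1
  2 f~>2 g~>3 h~>1 k~>0
result: [0:0, 1:1, 2:0]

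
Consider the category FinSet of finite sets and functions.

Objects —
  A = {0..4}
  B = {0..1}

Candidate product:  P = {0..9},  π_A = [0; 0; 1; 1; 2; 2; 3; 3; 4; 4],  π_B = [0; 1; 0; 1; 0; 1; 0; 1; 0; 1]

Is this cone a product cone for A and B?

|A|·|B| = 5·2 = 10;  |P| = 10
Check the pairing map k ↦ (π_A(k), π_B(k)):
  0 ↦ (0,0)
  1 ↦ (0,1)
  2 ↦ (1,0)
  3 ↦ (1,1)
  4 ↦ (2,0)
  5 ↦ (2,1)
  6 ↦ (3,0)
  7 ↦ (3,1)
  8 ↦ (4,0)
  9 ↦ (4,1)
distinct pairs in image: 10 / 10 needed
  → bijection onto A×B; projections well-typed.

Answer: VALID PRODUCT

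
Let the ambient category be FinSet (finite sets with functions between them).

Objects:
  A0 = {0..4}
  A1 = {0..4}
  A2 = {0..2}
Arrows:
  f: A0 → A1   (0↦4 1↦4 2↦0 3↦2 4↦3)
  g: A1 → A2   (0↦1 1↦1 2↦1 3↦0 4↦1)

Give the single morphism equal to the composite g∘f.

  0 f→4 g→1
  1 f→4 g→1
  2 f→0 g→1
  3 f→2 g→1
  4 f→3 g→0
result: (0↦1 1↦1 2↦1 3↦1 4↦0)

Answer: (0↦1 1↦1 2↦1 3↦1 4↦0)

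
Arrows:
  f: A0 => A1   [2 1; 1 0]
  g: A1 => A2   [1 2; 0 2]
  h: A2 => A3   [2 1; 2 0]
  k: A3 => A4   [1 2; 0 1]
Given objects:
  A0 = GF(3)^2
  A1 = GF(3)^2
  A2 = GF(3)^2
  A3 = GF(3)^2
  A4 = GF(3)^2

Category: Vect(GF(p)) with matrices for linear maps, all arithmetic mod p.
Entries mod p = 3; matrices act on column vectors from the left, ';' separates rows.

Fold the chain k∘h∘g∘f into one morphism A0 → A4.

  e0=⟨1,0⟩ f=>⟨2,1⟩ g=>⟨1,2⟩ h=>⟨1,2⟩ k=>⟨2,2⟩
  e1=⟨0,1⟩ f=>⟨1,0⟩ g=>⟨1,0⟩ h=>⟨2,2⟩ k=>⟨0,2⟩
composite: [2 0; 2 2]

Answer: [2 0; 2 2]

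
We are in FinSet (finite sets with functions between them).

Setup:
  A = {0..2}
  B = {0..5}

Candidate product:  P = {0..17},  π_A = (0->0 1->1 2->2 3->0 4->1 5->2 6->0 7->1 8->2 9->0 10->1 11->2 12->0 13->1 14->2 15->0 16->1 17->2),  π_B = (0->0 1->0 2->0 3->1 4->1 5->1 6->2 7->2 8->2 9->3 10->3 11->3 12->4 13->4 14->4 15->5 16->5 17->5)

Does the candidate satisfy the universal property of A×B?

Answer: VALID PRODUCT

Work:
|A|·|B| = 3·6 = 18;  |P| = 18
Check the pairing map k ↦ (π_A(k), π_B(k)):
  0 -> (0,0)
  1 -> (1,0)
  2 -> (2,0)
  3 -> (0,1)
  4 -> (1,1)
  5 -> (2,1)
  6 -> (0,2)
  7 -> (1,2)
  8 -> (2,2)
  9 -> (0,3)
  10 -> (1,3)
  11 -> (2,3)
  12 -> (0,4)
  13 -> (1,4)
  14 -> (2,4)
  15 -> (0,5)
  16 -> (1,5)
  17 -> (2,5)
distinct pairs in image: 18 / 18 needed
  → bijection onto A×B; projections well-typed.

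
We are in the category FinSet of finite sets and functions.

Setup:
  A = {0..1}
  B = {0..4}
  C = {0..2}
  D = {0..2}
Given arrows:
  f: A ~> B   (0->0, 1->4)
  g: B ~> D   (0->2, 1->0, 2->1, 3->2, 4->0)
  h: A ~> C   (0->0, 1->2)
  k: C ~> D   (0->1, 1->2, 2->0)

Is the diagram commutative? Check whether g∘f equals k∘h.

Answer: DOES NOT COMMUTE

Trace:
1) trace f;g:
  0 f~>0 g~>2
  1 f~>4 g~>0
  composite₁ = (0->2, 1->0)
2) trace h;k:
  0 h~>0 k~>1
  1 h~>2 k~>0
  composite₂ = (0->1, 1->0)
Equal? distinct morphisms ✗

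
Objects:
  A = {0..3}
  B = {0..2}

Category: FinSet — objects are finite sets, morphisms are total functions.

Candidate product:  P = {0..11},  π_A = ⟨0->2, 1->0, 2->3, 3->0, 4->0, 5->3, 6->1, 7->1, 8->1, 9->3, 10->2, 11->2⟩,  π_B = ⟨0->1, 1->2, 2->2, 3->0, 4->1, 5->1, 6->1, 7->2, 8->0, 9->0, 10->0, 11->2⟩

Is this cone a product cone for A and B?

|A|·|B| = 4·3 = 12;  |P| = 12
Check the pairing map k ↦ (π_A(k), π_B(k)):
  0 -> (2,1)
  1 -> (0,2)
  2 -> (3,2)
  3 -> (0,0)
  4 -> (0,1)
  5 -> (3,1)
  6 -> (1,1)
  7 -> (1,2)
  8 -> (1,0)
  9 -> (3,0)
  10 -> (2,0)
  11 -> (2,2)
distinct pairs in image: 12 / 12 needed
  → bijection onto A×B; projections well-typed.

Answer: VALID PRODUCT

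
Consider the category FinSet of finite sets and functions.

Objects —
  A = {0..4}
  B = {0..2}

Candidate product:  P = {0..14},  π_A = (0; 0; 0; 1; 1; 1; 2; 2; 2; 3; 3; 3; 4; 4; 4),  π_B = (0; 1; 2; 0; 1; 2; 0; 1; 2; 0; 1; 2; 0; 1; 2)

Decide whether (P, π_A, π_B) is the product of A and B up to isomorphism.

|A|·|B| = 5·3 = 15;  |P| = 15
Check the pairing map k ↦ (π_A(k), π_B(k)):
  0 ↦ (0,0)
  1 ↦ (0,1)
  2 ↦ (0,2)
  3 ↦ (1,0)
  4 ↦ (1,1)
  5 ↦ (1,2)
  6 ↦ (2,0)
  7 ↦ (2,1)
  8 ↦ (2,2)
  9 ↦ (3,0)
  10 ↦ (3,1)
  11 ↦ (3,2)
  12 ↦ (4,0)
  13 ↦ (4,1)
  14 ↦ (4,2)
distinct pairs in image: 15 / 15 needed
  → bijection onto A×B; projections well-typed.

Answer: VALID PRODUCT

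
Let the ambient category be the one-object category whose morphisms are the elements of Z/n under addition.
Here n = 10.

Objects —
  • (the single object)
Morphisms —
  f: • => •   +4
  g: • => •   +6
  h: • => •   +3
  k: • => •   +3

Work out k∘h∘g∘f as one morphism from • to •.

  0 +4≡4 +6≡0 +3≡3 +3≡6  (mod 10)
result: +6

Answer: +6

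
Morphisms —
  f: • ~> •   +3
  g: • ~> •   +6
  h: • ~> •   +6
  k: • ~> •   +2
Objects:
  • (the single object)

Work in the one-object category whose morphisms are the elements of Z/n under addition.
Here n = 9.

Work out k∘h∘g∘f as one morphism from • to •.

Answer: +8

Trace:
  0 +3≡3 +6≡0 +6≡6 +2≡8  (mod 9)
result: +8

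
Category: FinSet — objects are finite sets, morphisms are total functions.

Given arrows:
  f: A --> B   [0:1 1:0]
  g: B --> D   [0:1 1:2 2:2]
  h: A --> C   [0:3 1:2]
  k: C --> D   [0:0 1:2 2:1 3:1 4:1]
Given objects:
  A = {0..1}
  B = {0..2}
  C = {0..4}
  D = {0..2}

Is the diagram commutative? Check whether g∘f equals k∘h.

Path 1 = f;g:
  0 f-->1 g-->2
  1 f-->0 g-->1
  ⟦path⟧₁ = [0:2 1:1]
Path 2 = h;k:
  0 h-->3 k-->1
  1 h-->2 k-->1
  ⟦path⟧₂ = [0:1 1:1]
Equal? NO — does not commute

Answer: DOES NOT COMMUTE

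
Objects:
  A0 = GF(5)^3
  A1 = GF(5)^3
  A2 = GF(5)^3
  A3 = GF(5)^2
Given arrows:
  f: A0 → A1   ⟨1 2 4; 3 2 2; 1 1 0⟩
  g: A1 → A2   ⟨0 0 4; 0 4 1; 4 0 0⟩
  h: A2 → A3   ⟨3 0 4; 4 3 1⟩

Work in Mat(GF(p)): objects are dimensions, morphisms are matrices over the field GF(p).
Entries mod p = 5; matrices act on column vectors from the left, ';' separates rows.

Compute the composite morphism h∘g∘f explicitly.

  e0=[1,0,0] f→[1,3,1] g→[4,3,4] h→[3,4]
  e1=[0,1,0] f→[2,2,1] g→[4,4,3] h→[4,1]
  e2=[0,0,1] f→[4,2,0] g→[0,3,1] h→[4,0]
result: ⟨3 4 4; 4 1 0⟩

Answer: ⟨3 4 4; 4 1 0⟩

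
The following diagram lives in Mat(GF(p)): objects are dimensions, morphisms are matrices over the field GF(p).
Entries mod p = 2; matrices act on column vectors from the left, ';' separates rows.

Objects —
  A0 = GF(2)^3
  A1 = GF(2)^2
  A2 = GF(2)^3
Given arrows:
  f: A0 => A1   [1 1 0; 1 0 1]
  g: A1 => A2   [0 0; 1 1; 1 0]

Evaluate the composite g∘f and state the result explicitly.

Answer: [0 0 0; 0 1 1; 1 1 0]

Trace:
  e0=(1,0,0) f=>(1,1) g=>(0,0,1)
  e1=(0,1,0) f=>(1,0) g=>(0,1,1)
  e2=(0,0,1) f=>(0,1) g=>(0,1,0)
composite: [0 0 0; 0 1 1; 1 1 0]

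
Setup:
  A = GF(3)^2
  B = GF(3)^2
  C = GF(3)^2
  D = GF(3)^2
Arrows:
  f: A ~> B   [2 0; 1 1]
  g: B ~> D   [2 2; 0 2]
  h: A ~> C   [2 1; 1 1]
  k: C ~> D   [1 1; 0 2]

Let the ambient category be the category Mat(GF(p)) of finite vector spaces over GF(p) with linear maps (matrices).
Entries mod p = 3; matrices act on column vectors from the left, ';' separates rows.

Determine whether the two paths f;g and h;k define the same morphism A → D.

Answer: COMMUTES

Derivation:
1) trace f;g:
  e0=⟨1,0⟩ f~>⟨2,1⟩ g~>⟨0,2⟩
  e1=⟨0,1⟩ f~>⟨0,1⟩ g~>⟨2,2⟩
  composite₁ = [0 2; 2 2]
2) trace h;k:
  e0=⟨1,0⟩ h~>⟨2,1⟩ k~>⟨0,2⟩
  e1=⟨0,1⟩ h~>⟨1,1⟩ k~>⟨2,2⟩
  composite₂ = [0 2; 2 2]
Equal? same morphism ✓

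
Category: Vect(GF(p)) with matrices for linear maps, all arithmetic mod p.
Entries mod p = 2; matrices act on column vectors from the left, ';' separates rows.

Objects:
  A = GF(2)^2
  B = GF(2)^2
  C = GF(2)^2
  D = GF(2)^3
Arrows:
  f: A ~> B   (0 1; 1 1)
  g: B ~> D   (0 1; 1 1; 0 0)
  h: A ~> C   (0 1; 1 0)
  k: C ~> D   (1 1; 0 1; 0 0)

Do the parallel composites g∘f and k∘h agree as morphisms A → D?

Answer: COMMUTES

Trace:
1) trace f;g:
  e0=(1,0) f~>(0,1) g~>(1,1,0)
  e1=(0,1) f~>(1,1) g~>(1,0,0)
  result₁ = (1 1; 1 0; 0 0)
2) trace h;k:
  e0=(1,0) h~>(0,1) k~>(1,1,0)
  e1=(0,1) h~>(1,0) k~>(1,0,0)
  result₂ = (1 1; 1 0; 0 0)
Equal? equal; square commutes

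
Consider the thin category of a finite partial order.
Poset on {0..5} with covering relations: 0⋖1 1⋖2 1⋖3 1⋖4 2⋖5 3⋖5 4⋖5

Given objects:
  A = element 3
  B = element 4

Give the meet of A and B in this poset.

Answer: A∧B = 1

Derivation:
Common predecessors of 3,4: {0,1}
  0 <= 1
  1 <= 1
glb = 1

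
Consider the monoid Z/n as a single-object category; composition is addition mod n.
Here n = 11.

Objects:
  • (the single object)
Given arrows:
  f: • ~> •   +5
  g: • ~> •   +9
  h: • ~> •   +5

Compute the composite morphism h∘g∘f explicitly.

Answer: +8

Work:
  0 +5≡5 +9≡3 +5≡8  (mod 11)
composite: +8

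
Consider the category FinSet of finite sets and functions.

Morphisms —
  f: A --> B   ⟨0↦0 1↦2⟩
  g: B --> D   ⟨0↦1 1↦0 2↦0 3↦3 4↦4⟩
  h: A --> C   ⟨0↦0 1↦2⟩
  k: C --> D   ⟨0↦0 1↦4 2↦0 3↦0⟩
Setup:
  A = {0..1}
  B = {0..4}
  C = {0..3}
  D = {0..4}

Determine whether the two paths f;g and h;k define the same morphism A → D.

Path 1 = f;g:
  0 f-->0 g-->1
  1 f-->2 g-->0
  result₁ = ⟨0↦1 1↦0⟩
Path 2 = h;k:
  0 h-->0 k-->0
  1 h-->2 k-->0
  result₂ = ⟨0↦0 1↦0⟩
Equal? distinct morphisms ✗

Answer: DOES NOT COMMUTE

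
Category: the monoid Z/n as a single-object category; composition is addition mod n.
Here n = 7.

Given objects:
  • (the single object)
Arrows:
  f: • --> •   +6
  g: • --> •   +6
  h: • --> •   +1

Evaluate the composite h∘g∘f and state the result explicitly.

  0 +6≡6 +6≡5 +1≡6  (mod 7)
result: +6

Answer: +6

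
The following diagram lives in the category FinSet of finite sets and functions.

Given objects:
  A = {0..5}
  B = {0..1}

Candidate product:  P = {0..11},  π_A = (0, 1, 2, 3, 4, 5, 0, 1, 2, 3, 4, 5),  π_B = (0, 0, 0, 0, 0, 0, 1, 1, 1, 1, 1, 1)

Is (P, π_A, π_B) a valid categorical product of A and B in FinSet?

Answer: VALID PRODUCT

Work:
|A|·|B| = 6·2 = 12;  |P| = 12
Check the pairing map k ↦ (π_A(k), π_B(k)):
  0 ↦ (0,0)
  1 ↦ (1,0)
  2 ↦ (2,0)
  3 ↦ (3,0)
  4 ↦ (4,0)
  5 ↦ (5,0)
  6 ↦ (0,1)
  7 ↦ (1,1)
  8 ↦ (2,1)
  9 ↦ (3,1)
  10 ↦ (4,1)
  11 ↦ (5,1)
distinct pairs in image: 12 / 12 needed
  → bijection onto A×B; projections well-typed.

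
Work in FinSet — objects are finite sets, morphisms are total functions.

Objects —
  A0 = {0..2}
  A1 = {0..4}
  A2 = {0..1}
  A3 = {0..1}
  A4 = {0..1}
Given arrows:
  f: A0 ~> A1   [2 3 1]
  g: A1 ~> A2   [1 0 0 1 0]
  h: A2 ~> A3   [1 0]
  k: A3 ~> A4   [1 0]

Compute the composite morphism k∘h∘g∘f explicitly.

  0 f~>2 g~>0 h~>1 k~>0
  1 f~>3 g~>1 h~>0 k~>1
  2 f~>1 g~>0 h~>1 k~>0
composite: [0 1 0]

Answer: [0 1 0]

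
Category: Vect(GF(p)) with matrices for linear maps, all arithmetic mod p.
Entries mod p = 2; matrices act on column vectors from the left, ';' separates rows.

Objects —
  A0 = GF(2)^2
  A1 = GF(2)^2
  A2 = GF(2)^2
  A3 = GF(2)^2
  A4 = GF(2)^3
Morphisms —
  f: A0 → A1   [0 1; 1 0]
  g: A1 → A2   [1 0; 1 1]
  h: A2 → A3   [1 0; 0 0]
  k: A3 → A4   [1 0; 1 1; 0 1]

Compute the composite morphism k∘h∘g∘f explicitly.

  e0=[1,0] f→[0,1] g→[0,1] h→[0,0] k→[0,0,0]
  e1=[0,1] f→[1,0] g→[1,1] h→[1,0] k→[1,1,0]
composite: [0 1; 0 1; 0 0]

Answer: [0 1; 0 1; 0 0]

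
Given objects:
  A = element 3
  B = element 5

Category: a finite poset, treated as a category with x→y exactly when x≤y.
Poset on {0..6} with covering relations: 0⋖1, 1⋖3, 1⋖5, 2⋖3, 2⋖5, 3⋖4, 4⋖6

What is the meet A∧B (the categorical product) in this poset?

Answer: NO MEET EXISTS

Derivation:
{x : x<=A ∧ x<=B} = {0,1,2}  (A=3, B=5)
  maximal lower bounds 1 and 2 are incomparable: neither 1<=2 nor 2<=1
→ no greatest lower bound exists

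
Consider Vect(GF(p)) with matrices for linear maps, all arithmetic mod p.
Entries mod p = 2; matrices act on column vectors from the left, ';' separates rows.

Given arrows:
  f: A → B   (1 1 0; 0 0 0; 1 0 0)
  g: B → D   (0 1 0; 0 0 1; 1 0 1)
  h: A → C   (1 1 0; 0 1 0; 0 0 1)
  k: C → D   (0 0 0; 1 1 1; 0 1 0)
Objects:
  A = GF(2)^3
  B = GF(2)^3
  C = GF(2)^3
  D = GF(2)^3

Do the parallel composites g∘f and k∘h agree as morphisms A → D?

1) trace f;g:
  e0=(1,0,0) f→(1,0,1) g→(0,1,0)
  e1=(0,1,0) f→(1,0,0) g→(0,0,1)
  e2=(0,0,1) f→(0,0,0) g→(0,0,0)
  composite₁ = (0 0 0; 1 0 0; 0 1 0)
2) trace h;k:
  e0=(1,0,0) h→(1,0,0) k→(0,1,0)
  e1=(0,1,0) h→(1,1,0) k→(0,0,1)
  e2=(0,0,1) h→(0,0,1) k→(0,1,0)
  composite₂ = (0 0 0; 1 0 1; 0 1 0)
Equal? NO — does not commute

Answer: DOES NOT COMMUTE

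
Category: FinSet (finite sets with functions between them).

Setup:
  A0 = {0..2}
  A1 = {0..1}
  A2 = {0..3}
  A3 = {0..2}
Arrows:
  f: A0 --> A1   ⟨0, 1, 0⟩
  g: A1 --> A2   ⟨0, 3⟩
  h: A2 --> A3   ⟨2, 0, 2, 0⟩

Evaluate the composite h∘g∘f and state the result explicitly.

Answer: ⟨2, 0, 2⟩

Trace:
  0 f-->0 g-->0 h-->2
  1 f-->1 g-->3 h-->0
  2 f-->0 g-->0 h-->2
composite: ⟨2, 0, 2⟩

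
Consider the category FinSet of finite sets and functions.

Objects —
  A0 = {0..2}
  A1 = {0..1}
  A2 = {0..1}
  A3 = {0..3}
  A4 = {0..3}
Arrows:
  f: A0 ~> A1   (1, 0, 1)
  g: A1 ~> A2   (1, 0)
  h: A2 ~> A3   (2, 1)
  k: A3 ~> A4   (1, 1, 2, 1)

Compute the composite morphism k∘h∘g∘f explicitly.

Answer: (2, 1, 2)

Trace:
  0 f~>1 g~>0 h~>2 k~>2
  1 f~>0 g~>1 h~>1 k~>1
  2 f~>1 g~>0 h~>2 k~>2
⟦path⟧: (2, 1, 2)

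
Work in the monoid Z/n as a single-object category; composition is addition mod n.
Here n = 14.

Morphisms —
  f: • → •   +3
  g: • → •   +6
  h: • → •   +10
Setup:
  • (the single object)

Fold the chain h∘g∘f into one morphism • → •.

  0 +3≡3 +6≡9 +10≡5  (mod 14)
result: +5

Answer: +5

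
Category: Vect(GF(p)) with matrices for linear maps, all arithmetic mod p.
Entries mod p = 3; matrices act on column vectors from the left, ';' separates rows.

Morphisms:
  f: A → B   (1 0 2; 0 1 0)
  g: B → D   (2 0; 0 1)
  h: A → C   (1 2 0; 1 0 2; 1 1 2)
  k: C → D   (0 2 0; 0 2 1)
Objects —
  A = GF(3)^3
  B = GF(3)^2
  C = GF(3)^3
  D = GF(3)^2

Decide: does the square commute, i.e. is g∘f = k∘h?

Answer: COMMUTES

Derivation:
1) trace f;g:
  e0=⟨1,0,0⟩ f→⟨1,0⟩ g→⟨2,0⟩
  e1=⟨0,1,0⟩ f→⟨0,1⟩ g→⟨0,1⟩
  e2=⟨0,0,1⟩ f→⟨2,0⟩ g→⟨1,0⟩
  ⟦path⟧₁ = (2 0 1; 0 1 0)
2) trace h;k:
  e0=⟨1,0,0⟩ h→⟨1,1,1⟩ k→⟨2,0⟩
  e1=⟨0,1,0⟩ h→⟨2,0,1⟩ k→⟨0,1⟩
  e2=⟨0,0,1⟩ h→⟨0,2,2⟩ k→⟨1,0⟩
  ⟦path⟧₂ = (2 0 1; 0 1 0)
Equal? same morphism ✓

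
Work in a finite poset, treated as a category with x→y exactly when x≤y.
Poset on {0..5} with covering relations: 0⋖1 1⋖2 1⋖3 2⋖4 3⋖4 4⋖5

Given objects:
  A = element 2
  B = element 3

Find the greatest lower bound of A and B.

Answer: A∧B = 1

Trace:
Common predecessors of 2,3: {0,1}
  0 ⊑ 1
  1 ⊑ 1
glb = 1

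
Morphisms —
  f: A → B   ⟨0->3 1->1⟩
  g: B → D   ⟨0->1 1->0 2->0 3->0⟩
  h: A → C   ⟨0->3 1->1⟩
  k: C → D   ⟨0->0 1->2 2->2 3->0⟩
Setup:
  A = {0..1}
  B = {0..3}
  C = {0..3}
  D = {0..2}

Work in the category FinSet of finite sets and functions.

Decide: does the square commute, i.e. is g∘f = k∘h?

Answer: DOES NOT COMMUTE

Work:
Along f;g (path 1):
  0 f→3 g→0
  1 f→1 g→0
  composite₁ = ⟨0->0 1->0⟩
Along h;k (path 2):
  0 h→3 k→0
  1 h→1 k→2
  composite₂ = ⟨0->0 1->2⟩
Equal? distinct morphisms ✗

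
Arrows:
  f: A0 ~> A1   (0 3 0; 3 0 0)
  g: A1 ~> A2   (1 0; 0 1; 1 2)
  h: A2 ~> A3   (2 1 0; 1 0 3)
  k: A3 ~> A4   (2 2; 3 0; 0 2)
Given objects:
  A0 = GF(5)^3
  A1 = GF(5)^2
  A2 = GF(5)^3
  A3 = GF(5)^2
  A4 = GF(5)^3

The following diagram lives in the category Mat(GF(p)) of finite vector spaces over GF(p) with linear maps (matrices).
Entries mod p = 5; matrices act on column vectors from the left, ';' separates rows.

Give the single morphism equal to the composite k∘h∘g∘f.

  e0=[1,0,0] f~>[0,3] g~>[0,3,1] h~>[3,3] k~>[2,4,1]
  e1=[0,1,0] f~>[3,0] g~>[3,0,3] h~>[1,2] k~>[1,3,4]
  e2=[0,0,1] f~>[0,0] g~>[0,0,0] h~>[0,0] k~>[0,0,0]
composite: (2 1 0; 4 3 0; 1 4 0)

Answer: (2 1 0; 4 3 0; 1 4 0)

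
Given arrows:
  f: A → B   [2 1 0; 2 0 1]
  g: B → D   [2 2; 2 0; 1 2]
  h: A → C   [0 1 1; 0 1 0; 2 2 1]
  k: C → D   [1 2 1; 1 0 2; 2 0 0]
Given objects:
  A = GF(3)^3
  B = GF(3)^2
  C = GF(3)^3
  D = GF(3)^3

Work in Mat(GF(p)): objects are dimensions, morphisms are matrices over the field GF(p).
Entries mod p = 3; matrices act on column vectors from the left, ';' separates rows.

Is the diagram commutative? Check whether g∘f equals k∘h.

Answer: DOES NOT COMMUTE

Work:
Along f;g (path 1):
  e0=⟨1,0,0⟩ f→⟨2,2⟩ g→⟨2,1,0⟩
  e1=⟨0,1,0⟩ f→⟨1,0⟩ g→⟨2,2,1⟩
  e2=⟨0,0,1⟩ f→⟨0,1⟩ g→⟨2,0,2⟩
  result₁ = [2 2 2; 1 2 0; 0 1 2]
Along h;k (path 2):
  e0=⟨1,0,0⟩ h→⟨0,0,2⟩ k→⟨2,1,0⟩
  e1=⟨0,1,0⟩ h→⟨1,1,2⟩ k→⟨2,2,2⟩
  e2=⟨0,0,1⟩ h→⟨1,0,1⟩ k→⟨2,0,2⟩
  result₂ = [2 2 2; 1 2 0; 0 2 2]
Equal? differ; not commutative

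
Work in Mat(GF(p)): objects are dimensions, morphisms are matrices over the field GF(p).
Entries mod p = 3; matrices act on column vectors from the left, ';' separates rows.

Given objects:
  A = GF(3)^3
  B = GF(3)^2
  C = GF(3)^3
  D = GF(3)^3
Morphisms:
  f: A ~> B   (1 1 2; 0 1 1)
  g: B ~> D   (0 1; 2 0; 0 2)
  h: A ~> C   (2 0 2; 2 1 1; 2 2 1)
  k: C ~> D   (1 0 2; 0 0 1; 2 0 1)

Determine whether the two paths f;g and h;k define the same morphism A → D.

1) trace f;g:
  e0=(1,0,0) f~>(1,0) g~>(0,2,0)
  e1=(0,1,0) f~>(1,1) g~>(1,2,2)
  e2=(0,0,1) f~>(2,1) g~>(1,1,2)
  result₁ = (0 1 1; 2 2 1; 0 2 2)
2) trace h;k:
  e0=(1,0,0) h~>(2,2,2) k~>(0,2,0)
  e1=(0,1,0) h~>(0,1,2) k~>(1,2,2)
  e2=(0,0,1) h~>(2,1,1) k~>(1,1,2)
  result₂ = (0 1 1; 2 2 1; 0 2 2)
Equal? YES — commutes

Answer: COMMUTES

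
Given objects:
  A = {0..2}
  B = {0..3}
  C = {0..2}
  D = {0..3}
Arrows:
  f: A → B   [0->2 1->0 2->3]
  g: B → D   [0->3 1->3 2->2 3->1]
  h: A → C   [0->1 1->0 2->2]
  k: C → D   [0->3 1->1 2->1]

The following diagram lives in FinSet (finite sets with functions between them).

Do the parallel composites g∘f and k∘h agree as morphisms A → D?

Answer: DOES NOT COMMUTE

Work:
1) trace f;g:
  0 f→2 g→2
  1 f→0 g→3
  2 f→3 g→1
  composite₁ = [0->2 1->3 2->1]
2) trace h;k:
  0 h→1 k→1
  1 h→0 k→3
  2 h→2 k→1
  composite₂ = [0->1 1->3 2->1]
Equal? differ; not commutative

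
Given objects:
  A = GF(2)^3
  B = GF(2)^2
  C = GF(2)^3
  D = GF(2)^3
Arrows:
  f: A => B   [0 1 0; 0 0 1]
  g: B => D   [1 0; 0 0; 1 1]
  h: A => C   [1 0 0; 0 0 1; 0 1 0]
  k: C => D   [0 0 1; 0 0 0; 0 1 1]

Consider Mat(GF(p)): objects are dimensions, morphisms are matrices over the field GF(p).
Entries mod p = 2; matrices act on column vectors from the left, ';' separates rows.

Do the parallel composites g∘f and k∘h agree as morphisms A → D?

Along f;g (path 1):
  e0=(1,0,0) f=>(0,0) g=>(0,0,0)
  e1=(0,1,0) f=>(1,0) g=>(1,0,1)
  e2=(0,0,1) f=>(0,1) g=>(0,0,1)
  result₁ = [0 1 0; 0 0 0; 0 1 1]
Along h;k (path 2):
  e0=(1,0,0) h=>(1,0,0) k=>(0,0,0)
  e1=(0,1,0) h=>(0,0,1) k=>(1,0,1)
  e2=(0,0,1) h=>(0,1,0) k=>(0,0,1)
  result₂ = [0 1 0; 0 0 0; 0 1 1]
Equal? same morphism ✓

Answer: COMMUTES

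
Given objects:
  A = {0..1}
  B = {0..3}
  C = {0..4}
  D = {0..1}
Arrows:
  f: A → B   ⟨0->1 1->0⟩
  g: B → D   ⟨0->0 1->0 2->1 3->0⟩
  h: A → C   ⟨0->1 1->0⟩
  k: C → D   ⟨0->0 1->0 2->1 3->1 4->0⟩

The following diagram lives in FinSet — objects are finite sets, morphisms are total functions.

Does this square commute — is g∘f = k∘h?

Answer: COMMUTES

Work:
1) trace f;g:
  0 f→1 g→0
  1 f→0 g→0
  result₁ = ⟨0->0 1->0⟩
2) trace h;k:
  0 h→1 k→0
  1 h→0 k→0
  result₂ = ⟨0->0 1->0⟩
Equal? same morphism ✓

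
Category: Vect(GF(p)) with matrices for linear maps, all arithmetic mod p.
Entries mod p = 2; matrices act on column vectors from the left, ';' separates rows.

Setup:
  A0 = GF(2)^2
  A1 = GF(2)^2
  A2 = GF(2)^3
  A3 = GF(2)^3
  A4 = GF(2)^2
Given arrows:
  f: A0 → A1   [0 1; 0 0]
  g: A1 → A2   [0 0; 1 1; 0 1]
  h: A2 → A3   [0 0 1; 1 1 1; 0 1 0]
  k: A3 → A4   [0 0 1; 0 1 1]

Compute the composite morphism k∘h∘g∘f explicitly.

  e0=⟨1,0⟩ f→⟨0,0⟩ g→⟨0,0,0⟩ h→⟨0,0,0⟩ k→⟨0,0⟩
  e1=⟨0,1⟩ f→⟨1,0⟩ g→⟨0,1,0⟩ h→⟨0,1,1⟩ k→⟨1,0⟩
result: [0 1; 0 0]

Answer: [0 1; 0 0]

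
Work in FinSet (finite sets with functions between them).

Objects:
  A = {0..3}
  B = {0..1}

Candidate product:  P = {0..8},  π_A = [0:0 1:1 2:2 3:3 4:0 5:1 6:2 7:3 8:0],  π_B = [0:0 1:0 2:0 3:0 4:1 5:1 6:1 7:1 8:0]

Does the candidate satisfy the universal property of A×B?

Answer: NOT A VALID PRODUCT — |P|=9 ≠ |A|·|B|=8

Trace:
|A|·|B| = 4·2 = 8;  |P| = 9
  → cardinalities differ; no bijection possible.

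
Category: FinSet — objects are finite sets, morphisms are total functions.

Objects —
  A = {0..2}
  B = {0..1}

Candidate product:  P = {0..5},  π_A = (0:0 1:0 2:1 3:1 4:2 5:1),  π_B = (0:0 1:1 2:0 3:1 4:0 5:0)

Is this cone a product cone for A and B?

|A|·|B| = 3·2 = 6;  |P| = 6
Check the pairing map k ↦ (π_A(k), π_B(k)):
  0 : (0,0)
  1 : (0,1)
  2 : (1,0)
  3 : (1,1)
  4 : (2,0)
  5 : (1,0)  ✗ repeats pair of k=2
distinct pairs in image: 5 / 6 needed
  → (1,0) hit at k=2 and k=5

Answer: NOT A VALID PRODUCT — duplicate pair at indices 2,5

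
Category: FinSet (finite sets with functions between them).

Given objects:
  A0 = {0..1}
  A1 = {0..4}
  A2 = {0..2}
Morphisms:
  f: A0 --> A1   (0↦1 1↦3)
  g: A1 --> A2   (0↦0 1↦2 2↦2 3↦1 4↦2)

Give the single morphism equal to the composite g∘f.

  0 f-->1 g-->2
  1 f-->3 g-->1
⟦path⟧: (0↦2 1↦1)

Answer: (0↦2 1↦1)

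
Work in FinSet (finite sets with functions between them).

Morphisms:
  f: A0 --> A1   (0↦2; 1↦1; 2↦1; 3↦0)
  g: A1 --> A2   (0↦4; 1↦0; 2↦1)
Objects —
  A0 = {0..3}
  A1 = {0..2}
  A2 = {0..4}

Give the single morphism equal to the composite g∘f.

  0 f-->2 g-->1
  1 f-->1 g-->0
  2 f-->1 g-->0
  3 f-->0 g-->4
composite: (0↦1; 1↦0; 2↦0; 3↦4)

Answer: (0↦1; 1↦0; 2↦0; 3↦4)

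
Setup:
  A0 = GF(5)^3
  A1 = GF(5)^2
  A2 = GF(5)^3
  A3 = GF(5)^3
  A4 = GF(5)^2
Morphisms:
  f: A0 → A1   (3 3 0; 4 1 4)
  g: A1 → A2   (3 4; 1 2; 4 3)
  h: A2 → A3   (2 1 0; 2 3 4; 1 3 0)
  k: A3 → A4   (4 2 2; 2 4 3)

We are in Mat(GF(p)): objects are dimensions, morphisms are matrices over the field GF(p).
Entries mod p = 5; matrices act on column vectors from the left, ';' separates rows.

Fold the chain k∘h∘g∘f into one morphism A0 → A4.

Answer: (3 2 3; 2 0 1)

Derivation:
  e0=⟨1,0,0⟩ f→⟨3,4⟩ g→⟨0,1,4⟩ h→⟨1,4,3⟩ k→⟨3,2⟩
  e1=⟨0,1,0⟩ f→⟨3,1⟩ g→⟨3,0,0⟩ h→⟨1,1,3⟩ k→⟨2,0⟩
  e2=⟨0,0,1⟩ f→⟨0,4⟩ g→⟨1,3,2⟩ h→⟨0,4,0⟩ k→⟨3,1⟩
result: (3 2 3; 2 0 1)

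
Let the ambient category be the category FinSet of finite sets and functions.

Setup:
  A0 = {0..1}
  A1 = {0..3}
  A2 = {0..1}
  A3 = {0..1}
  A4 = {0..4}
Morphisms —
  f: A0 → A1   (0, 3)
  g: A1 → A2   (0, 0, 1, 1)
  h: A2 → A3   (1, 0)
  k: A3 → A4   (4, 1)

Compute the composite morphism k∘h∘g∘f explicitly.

Answer: (1, 4)

Derivation:
  0 f→0 g→0 h→1 k→1
  1 f→3 g→1 h→0 k→4
result: (1, 4)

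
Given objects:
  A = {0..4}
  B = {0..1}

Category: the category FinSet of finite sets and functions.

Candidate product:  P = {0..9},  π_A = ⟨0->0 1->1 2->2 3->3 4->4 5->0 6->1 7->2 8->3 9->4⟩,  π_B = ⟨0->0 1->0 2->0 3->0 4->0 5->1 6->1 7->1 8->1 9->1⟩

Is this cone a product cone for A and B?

Answer: VALID PRODUCT

Trace:
|A|·|B| = 5·2 = 10;  |P| = 10
Check the pairing map k ↦ (π_A(k), π_B(k)):
  0 -> (0,0)
  1 -> (1,0)
  2 -> (2,0)
  3 -> (3,0)
  4 -> (4,0)
  5 -> (0,1)
  6 -> (1,1)
  7 -> (2,1)
  8 -> (3,1)
  9 -> (4,1)
distinct pairs in image: 10 / 10 needed
  → bijection onto A×B; projections well-typed.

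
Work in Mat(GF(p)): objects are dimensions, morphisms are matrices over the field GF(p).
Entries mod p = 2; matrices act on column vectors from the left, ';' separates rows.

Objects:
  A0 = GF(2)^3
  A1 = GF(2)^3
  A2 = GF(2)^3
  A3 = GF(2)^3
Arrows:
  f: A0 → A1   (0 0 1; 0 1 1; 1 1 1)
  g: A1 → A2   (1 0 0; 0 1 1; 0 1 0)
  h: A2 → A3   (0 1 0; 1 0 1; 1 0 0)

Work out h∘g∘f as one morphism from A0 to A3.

  e0=(1,0,0) f→(0,0,1) g→(0,1,0) h→(1,0,0)
  e1=(0,1,0) f→(0,1,1) g→(0,0,1) h→(0,1,0)
  e2=(0,0,1) f→(1,1,1) g→(1,0,1) h→(0,0,1)
⟦path⟧: (1 0 0; 0 1 0; 0 0 1)

Answer: (1 0 0; 0 1 0; 0 0 1)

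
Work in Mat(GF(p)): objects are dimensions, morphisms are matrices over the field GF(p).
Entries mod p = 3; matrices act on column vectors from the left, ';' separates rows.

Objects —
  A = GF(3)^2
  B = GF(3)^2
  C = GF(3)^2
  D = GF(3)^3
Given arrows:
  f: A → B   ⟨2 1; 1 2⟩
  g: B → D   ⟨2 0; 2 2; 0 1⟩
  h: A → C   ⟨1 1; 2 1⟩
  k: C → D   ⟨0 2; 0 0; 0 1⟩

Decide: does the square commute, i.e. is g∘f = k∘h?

Path 1 = f;g:
  e0=⟨1,0⟩ f→⟨2,1⟩ g→⟨1,0,1⟩
  e1=⟨0,1⟩ f→⟨1,2⟩ g→⟨2,0,2⟩
  result₁ = ⟨1 2; 0 0; 1 2⟩
Path 2 = h;k:
  e0=⟨1,0⟩ h→⟨1,2⟩ k→⟨1,0,2⟩
  e1=⟨0,1⟩ h→⟨1,1⟩ k→⟨2,0,1⟩
  result₂ = ⟨1 2; 0 0; 2 1⟩
Equal? distinct morphisms ✗

Answer: DOES NOT COMMUTE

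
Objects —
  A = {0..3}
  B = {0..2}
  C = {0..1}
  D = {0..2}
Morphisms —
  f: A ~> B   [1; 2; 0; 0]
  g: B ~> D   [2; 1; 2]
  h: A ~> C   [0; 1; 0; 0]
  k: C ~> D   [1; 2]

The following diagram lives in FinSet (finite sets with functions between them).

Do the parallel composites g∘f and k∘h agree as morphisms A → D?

Path 1 = f;g:
  0 f~>1 g~>1
  1 f~>2 g~>2
  2 f~>0 g~>2
  3 f~>0 g~>2
  composite₁ = [1; 2; 2; 2]
Path 2 = h;k:
  0 h~>0 k~>1
  1 h~>1 k~>2
  2 h~>0 k~>1
  3 h~>0 k~>1
  composite₂ = [1; 2; 1; 1]
Equal? differ; not commutative

Answer: DOES NOT COMMUTE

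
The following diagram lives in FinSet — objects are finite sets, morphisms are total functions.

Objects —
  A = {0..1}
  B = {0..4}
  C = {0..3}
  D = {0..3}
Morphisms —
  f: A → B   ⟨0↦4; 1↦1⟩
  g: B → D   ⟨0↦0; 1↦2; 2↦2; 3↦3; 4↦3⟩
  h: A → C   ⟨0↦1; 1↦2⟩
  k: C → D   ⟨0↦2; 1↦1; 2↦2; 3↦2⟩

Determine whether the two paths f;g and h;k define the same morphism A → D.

1) trace f;g:
  0 f→4 g→3
  1 f→1 g→2
  result₁ = ⟨0↦3; 1↦2⟩
2) trace h;k:
  0 h→1 k→1
  1 h→2 k→2
  result₂ = ⟨0↦1; 1↦2⟩
Equal? NO — does not commute

Answer: DOES NOT COMMUTE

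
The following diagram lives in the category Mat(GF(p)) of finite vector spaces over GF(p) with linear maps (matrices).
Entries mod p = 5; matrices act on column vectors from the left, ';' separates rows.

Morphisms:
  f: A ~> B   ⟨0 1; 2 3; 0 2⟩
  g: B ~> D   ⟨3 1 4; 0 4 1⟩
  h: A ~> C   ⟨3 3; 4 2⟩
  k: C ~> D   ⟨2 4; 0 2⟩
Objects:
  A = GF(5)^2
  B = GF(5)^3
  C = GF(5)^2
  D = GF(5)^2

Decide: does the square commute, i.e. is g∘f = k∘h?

1) trace f;g:
  e0=[1,0] f~>[0,2,0] g~>[2,3]
  e1=[0,1] f~>[1,3,2] g~>[4,4]
  ⟦path⟧₁ = ⟨2 4; 3 4⟩
2) trace h;k:
  e0=[1,0] h~>[3,4] k~>[2,3]
  e1=[0,1] h~>[3,2] k~>[4,4]
  ⟦path⟧₂ = ⟨2 4; 3 4⟩
Equal? same morphism ✓

Answer: COMMUTES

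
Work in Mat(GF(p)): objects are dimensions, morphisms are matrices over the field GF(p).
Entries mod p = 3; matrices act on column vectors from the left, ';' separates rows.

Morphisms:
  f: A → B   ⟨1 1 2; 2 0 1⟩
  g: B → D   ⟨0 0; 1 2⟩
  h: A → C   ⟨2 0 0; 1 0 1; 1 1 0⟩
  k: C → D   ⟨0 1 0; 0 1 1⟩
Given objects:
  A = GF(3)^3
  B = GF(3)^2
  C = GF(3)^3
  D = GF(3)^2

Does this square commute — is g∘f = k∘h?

Path 1 = f;g:
  e0=⟨1,0,0⟩ f→⟨1,2⟩ g→⟨0,2⟩
  e1=⟨0,1,0⟩ f→⟨1,0⟩ g→⟨0,1⟩
  e2=⟨0,0,1⟩ f→⟨2,1⟩ g→⟨0,1⟩
  ⟦path⟧₁ = ⟨0 0 0; 2 1 1⟩
Path 2 = h;k:
  e0=⟨1,0,0⟩ h→⟨2,1,1⟩ k→⟨1,2⟩
  e1=⟨0,1,0⟩ h→⟨0,0,1⟩ k→⟨0,1⟩
  e2=⟨0,0,1⟩ h→⟨0,1,0⟩ k→⟨1,1⟩
  ⟦path⟧₂ = ⟨1 0 1; 2 1 1⟩
Equal? distinct morphisms ✗

Answer: DOES NOT COMMUTE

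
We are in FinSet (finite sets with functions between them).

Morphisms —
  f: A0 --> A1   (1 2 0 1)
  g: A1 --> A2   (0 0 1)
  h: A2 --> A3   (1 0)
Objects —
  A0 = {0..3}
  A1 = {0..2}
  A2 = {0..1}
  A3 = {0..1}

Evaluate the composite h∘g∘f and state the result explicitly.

Answer: (1 0 1 1)

Trace:
  0 f-->1 g-->0 h-->1
  1 f-->2 g-->1 h-->0
  2 f-->0 g-->0 h-->1
  3 f-->1 g-->0 h-->1
⟦path⟧: (1 0 1 1)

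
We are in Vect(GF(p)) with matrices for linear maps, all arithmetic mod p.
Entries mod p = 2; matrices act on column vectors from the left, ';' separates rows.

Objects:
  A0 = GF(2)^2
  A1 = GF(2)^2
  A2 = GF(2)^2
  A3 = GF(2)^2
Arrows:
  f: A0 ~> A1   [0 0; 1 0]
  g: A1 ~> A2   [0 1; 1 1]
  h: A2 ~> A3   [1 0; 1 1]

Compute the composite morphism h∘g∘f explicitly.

Answer: [1 0; 0 0]

Trace:
  e0=(1,0) f~>(0,1) g~>(1,1) h~>(1,0)
  e1=(0,1) f~>(0,0) g~>(0,0) h~>(0,0)
⟦path⟧: [1 0; 0 0]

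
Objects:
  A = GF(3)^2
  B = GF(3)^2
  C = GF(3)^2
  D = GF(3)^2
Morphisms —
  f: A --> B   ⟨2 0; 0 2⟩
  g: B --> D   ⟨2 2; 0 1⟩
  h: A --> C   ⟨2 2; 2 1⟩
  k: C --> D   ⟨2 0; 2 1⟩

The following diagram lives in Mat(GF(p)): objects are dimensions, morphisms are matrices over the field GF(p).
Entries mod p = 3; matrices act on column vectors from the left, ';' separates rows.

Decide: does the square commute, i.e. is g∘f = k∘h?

Along f;g (path 1):
  e0=[1,0] f-->[2,0] g-->[1,0]
  e1=[0,1] f-->[0,2] g-->[1,2]
  result₁ = ⟨1 1; 0 2⟩
Along h;k (path 2):
  e0=[1,0] h-->[2,2] k-->[1,0]
  e1=[0,1] h-->[2,1] k-->[1,2]
  result₂ = ⟨1 1; 0 2⟩
Equal? equal; square commutes

Answer: COMMUTES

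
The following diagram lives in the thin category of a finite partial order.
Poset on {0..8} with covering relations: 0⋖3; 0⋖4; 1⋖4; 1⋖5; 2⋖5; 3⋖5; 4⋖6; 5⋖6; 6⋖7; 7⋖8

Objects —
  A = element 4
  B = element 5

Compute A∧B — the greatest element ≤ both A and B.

Lower bounds of A=4 and B=5: {0,1}
  maximal lower bounds 0 and 1 are incomparable: neither 0⊑1 nor 1⊑0
→ no greatest lower bound exists

Answer: NO MEET EXISTS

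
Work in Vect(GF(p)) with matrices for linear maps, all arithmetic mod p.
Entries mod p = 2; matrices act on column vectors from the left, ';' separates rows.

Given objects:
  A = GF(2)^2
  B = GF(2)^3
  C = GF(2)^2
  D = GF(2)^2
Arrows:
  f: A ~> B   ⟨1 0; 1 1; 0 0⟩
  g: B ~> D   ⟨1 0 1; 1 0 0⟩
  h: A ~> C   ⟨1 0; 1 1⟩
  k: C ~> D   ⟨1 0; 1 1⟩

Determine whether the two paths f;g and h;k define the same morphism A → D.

Answer: DOES NOT COMMUTE

Work:
Path 1 = f;g:
  e0=[1,0] f~>[1,1,0] g~>[1,1]
  e1=[0,1] f~>[0,1,0] g~>[0,0]
  ⟦path⟧₁ = ⟨1 0; 1 0⟩
Path 2 = h;k:
  e0=[1,0] h~>[1,1] k~>[1,0]
  e1=[0,1] h~>[0,1] k~>[0,1]
  ⟦path⟧₂ = ⟨1 0; 0 1⟩
Equal? differ; not commutative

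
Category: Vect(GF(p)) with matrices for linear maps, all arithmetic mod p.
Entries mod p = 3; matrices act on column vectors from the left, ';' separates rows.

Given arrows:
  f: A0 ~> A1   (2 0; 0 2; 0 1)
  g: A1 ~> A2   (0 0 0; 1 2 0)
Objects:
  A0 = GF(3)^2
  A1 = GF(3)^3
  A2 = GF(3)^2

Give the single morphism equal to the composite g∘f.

Answer: (0 0; 2 1)

Work:
  e0=⟨1,0⟩ f~>⟨2,0,0⟩ g~>⟨0,2⟩
  e1=⟨0,1⟩ f~>⟨0,2,1⟩ g~>⟨0,1⟩
composite: (0 0; 2 1)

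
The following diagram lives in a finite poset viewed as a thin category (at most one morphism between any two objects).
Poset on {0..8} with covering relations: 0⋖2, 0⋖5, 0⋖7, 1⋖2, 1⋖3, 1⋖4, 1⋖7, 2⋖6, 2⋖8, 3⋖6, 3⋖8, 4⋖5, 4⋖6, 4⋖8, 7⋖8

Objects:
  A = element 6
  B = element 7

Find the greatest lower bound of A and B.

Answer: NO MEET EXISTS

Trace:
Lower bounds of A=6 and B=7: {0,1}
  maximal lower bounds 0 and 1 are incomparable: neither 0⊑1 nor 1⊑0
→ no greatest lower bound exists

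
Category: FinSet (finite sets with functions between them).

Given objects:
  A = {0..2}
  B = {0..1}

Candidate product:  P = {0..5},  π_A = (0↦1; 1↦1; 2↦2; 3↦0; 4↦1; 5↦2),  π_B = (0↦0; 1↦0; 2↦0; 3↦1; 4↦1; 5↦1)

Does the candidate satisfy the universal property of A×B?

Answer: NOT A VALID PRODUCT — duplicate pair at indices 1,0

Derivation:
|A|·|B| = 3·2 = 6;  |P| = 6
Check the pairing map k ↦ (π_A(k), π_B(k)):
  0 ↦ (1,0)
  1 ↦ (1,0)  ✗ repeats pair of k=0
  2 ↦ (2,0)
  3 ↦ (0,1)
  4 ↦ (1,1)
  5 ↦ (2,1)
distinct pairs in image: 5 / 6 needed
  → (1,0) hit at k=0 and k=1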